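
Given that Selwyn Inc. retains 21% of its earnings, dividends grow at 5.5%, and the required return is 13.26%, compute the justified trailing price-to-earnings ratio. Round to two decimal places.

10.74

Payout ratio b = 1 − 0.21 = 0.79.
Justified trailing P/E = b(1+g)/(r−g) = 0.79×(1+0.055)/(0.1326−0.055) = 10.7403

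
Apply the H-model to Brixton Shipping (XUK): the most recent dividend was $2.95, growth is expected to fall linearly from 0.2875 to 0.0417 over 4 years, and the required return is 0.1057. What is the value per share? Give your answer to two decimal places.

H-model: P₀ = D₀[(1+g_L) + H(g_S−g_L)]/(r−g_L), with H = 4/2 = 2.
P₀ = 2.95 × [(1+0.0417) + 2×(0.2875−0.0417)] / (0.1057−0.0417)
   = 2.95 × 1.5333 / 0.064 = 70.6755

$70.68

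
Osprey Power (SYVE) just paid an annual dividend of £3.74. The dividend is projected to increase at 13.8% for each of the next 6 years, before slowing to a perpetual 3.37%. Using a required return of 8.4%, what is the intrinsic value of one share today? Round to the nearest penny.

Two-stage DDM. Project D₁…D_6 at 0.138, terminal growth 0.0337, discount at r = 0.084.
D_1 = 4.2561
D_2 = 4.8435
D_3 = 5.5119
D_4 = 6.2725
D_5 = 7.1381
D_6 = 8.1232
Terminal value at t=6: TV = D_7/(r−g) = 8.3969/(0.084−0.0337) = 166.9367
P₀ = 4.2561/(1+0.084)^1 + 4.8435/(1+0.084)^2 + 5.5119/(1+0.084)^3 + 6.2725/(1+0.084)^4 + 7.1381/(1+0.084)^5 + 8.1232/(1+0.084)^6 + 166.9367/(1+0.084)^6 = 129.5847

£129.58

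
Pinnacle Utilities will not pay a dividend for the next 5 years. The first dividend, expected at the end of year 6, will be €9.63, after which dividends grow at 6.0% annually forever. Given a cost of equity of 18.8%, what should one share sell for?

€31.79

Deferred-dividend DDM. At t=5 the remaining stream is a growing perpetuity with first payment D_6 = 9.63.
V_5 = D_6/(r−g) = 9.63/(0.188−0.06) = 75.2344
P₀ = V_5/(1+r)^5 = 75.2344/(1+0.188)^5 = 31.7932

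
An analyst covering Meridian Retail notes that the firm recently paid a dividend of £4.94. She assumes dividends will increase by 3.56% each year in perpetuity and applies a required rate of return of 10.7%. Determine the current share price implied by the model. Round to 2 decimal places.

Gordon growth model: P₀ = D₁/(r − g). D₁ = 4.94 × (1 + 0.0356) = 5.1159.
P₀ = 5.1159 / (0.107 − 0.0356) = 5.1159 / 0.0714 = 71.6508

£71.65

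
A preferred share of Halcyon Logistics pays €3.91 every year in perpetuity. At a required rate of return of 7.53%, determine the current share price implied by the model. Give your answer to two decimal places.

Zero-growth DDM (perpetuity): P₀ = D/r = 3.91 / 0.0753 = 51.9256

€51.93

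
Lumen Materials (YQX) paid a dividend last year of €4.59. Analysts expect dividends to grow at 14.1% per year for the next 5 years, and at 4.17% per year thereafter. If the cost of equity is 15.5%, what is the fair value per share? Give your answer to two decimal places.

€61.83

Two-stage DDM. Project D₁…D_5 at 0.141, terminal growth 0.0417, discount at r = 0.155.
D_1 = 5.2372
D_2 = 5.9756
D_3 = 6.8182
D_4 = 7.7796
D_5 = 8.8765
Terminal value at t=5: TV = D_6/(r−g) = 9.2466/(0.155−0.0417) = 81.6119
P₀ = 5.2372/(1+0.155)^1 + 5.9756/(1+0.155)^2 + 6.8182/(1+0.155)^3 + 7.7796/(1+0.155)^4 + 8.8765/(1+0.155)^5 + 81.6119/(1+0.155)^5 = 61.8337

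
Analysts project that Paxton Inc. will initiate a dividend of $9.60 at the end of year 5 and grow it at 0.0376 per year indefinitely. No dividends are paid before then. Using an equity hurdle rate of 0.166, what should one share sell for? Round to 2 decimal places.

Deferred-dividend DDM. At t=4 the remaining stream is a growing perpetuity with first payment D_5 = 9.60.
V_4 = D_5/(r−g) = 9.60/(0.166−0.0376) = 74.7664
P₀ = V_4/(1+r)^4 = 74.7664/(1+0.166)^4 = 40.4494

$40.45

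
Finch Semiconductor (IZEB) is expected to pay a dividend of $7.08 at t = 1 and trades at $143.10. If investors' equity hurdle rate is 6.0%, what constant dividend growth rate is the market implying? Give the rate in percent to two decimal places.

1.05%

From P₀ = D₁/(r − g), the implied growth is g = r − D₁/P₀.
g = 0.06 − 7.08/143.10 = 0.06 − 0.04948 = 0.01052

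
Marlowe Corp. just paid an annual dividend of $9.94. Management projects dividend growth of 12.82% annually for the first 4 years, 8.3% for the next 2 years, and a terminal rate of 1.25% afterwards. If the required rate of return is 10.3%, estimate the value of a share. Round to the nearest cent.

$180.60

Three-stage DDM. Project D₁…D_6; terminal Gordon value at t=6 with g = 0.0125; discount at r = 0.103.
D_1 = 11.2143
D_2 = 12.6520
D_3 = 14.2740
D_4 = 16.1039
D_5 = 17.4405
D_6 = 18.8881
TV_6 = 19.1242/(0.103−0.0125) = 211.3169
P₀ = Σ Dₜ/(1+r)ᵗ + TV_6/(1+r)^6 = 180.6046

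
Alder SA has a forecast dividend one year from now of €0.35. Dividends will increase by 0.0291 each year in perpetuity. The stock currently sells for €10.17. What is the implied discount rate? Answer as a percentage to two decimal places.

Rearranging the constant-growth DDM: r = D₁/P₀ + g.
r = 0.3500 / 10.17 + 0.0291 = 0.03441 + 0.0291 = 0.06351

6.35%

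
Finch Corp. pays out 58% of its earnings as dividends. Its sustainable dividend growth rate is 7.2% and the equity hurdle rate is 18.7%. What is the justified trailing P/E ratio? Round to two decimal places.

Justified trailing P/E = b(1+g)/(r−g) = 0.58×(1+0.072)/(0.187−0.072) = 5.4066

5.41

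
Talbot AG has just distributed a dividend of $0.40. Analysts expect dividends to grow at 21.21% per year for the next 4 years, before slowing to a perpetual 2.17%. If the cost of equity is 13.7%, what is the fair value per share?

$6.46

Two-stage DDM. Project D₁…D_4 at 0.2121, terminal growth 0.0217, discount at r = 0.137.
D_1 = 0.4848
D_2 = 0.5877
D_3 = 0.7123
D_4 = 0.8634
Terminal value at t=4: TV = D_5/(r−g) = 0.8821/(0.137−0.0217) = 7.6508
P₀ = 0.4848/(1+0.137)^1 + 0.5877/(1+0.137)^2 + 0.7123/(1+0.137)^3 + 0.8634/(1+0.137)^4 + 7.6508/(1+0.137)^4 = 6.4601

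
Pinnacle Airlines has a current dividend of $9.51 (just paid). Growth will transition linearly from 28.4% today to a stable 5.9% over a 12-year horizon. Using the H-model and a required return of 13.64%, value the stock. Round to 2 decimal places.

H-model: P₀ = D₀[(1+g_L) + H(g_S−g_L)]/(r−g_L), with H = 12/2 = 6.
P₀ = 9.51 × [(1+0.059) + 6×(0.284−0.059)] / (0.1364−0.059)
   = 9.51 × 2.4090 / 0.0774 = 295.9895

$295.99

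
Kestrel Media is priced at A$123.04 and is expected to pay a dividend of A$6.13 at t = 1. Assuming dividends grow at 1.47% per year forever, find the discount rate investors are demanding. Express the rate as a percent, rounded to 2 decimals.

Rearranging the constant-growth DDM: r = D₁/P₀ + g.
r = 6.1300 / 123.04 + 0.0147 = 0.04982 + 0.0147 = 0.06452

6.45%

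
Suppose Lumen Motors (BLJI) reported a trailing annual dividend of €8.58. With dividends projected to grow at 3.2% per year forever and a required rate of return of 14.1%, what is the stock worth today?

€81.23

Gordon growth model: P₀ = D₁/(r − g). D₁ = 8.58 × (1 + 0.032) = 8.8546.
P₀ = 8.8546 / (0.141 − 0.032) = 8.8546 / 0.109 = 81.2345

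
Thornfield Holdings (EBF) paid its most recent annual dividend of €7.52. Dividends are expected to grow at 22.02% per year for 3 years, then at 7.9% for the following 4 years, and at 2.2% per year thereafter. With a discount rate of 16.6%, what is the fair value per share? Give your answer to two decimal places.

Three-stage DDM. Project D₁…D_7; terminal Gordon value at t=7 with g = 0.022; discount at r = 0.166.
D_1 = 9.1759
D_2 = 11.1964
D_3 = 13.6619
D_4 = 14.7412
D_5 = 15.9057
D_6 = 17.1623
D_7 = 18.5181
TV_7 = 18.9255/(0.166−0.022) = 131.4271
P₀ = Σ Dₜ/(1+r)ᵗ + TV_7/(1+r)^7 = 98.0810

€98.08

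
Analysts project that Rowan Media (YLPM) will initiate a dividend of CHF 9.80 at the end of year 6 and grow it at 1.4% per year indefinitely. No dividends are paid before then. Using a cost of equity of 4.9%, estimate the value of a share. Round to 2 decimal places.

CHF 220.44

Deferred-dividend DDM. At t=5 the remaining stream is a growing perpetuity with first payment D_6 = 9.80.
V_5 = D_6/(r−g) = 9.80/(0.049−0.014) = 280.0000
P₀ = V_5/(1+r)^5 = 280.0000/(1+0.049)^5 = 220.4350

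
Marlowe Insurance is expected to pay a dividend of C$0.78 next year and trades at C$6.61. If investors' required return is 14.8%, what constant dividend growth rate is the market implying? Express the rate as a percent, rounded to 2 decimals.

3.00%

From P₀ = D₁/(r − g), the implied growth is g = r − D₁/P₀.
g = 0.148 − 0.78/6.61 = 0.148 − 0.11800 = 0.03000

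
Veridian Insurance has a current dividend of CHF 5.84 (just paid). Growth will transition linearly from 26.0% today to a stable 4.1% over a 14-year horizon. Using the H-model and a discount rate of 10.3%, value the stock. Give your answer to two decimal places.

CHF 242.45

H-model: P₀ = D₀[(1+g_L) + H(g_S−g_L)]/(r−g_L), with H = 14/2 = 7.
P₀ = 5.84 × [(1+0.041) + 7×(0.26−0.041)] / (0.103−0.041)
   = 5.84 × 2.5740 / 0.062 = 242.4542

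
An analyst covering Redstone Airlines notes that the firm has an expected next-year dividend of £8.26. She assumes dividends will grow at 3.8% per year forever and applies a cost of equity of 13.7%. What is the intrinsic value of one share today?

Gordon growth model: P₀ = D₁/(r − g), with D₁ = 8.26 given directly.
P₀ = 8.2600 / (0.137 − 0.038) = 8.2600 / 0.099 = 83.4343

£83.43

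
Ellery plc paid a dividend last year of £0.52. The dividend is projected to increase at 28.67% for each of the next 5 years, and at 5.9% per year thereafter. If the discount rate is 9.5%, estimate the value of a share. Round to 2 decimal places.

Two-stage DDM. Project D₁…D_5 at 0.2867, terminal growth 0.059, discount at r = 0.095.
D_1 = 0.6691
D_2 = 0.8609
D_3 = 1.1077
D_4 = 1.4253
D_5 = 1.8340
Terminal value at t=5: TV = D_6/(r−g) = 1.9422/(0.095−0.059) = 53.9490
P₀ = 0.6691/(1+0.095)^1 + 0.8609/(1+0.095)^2 + 1.1077/(1+0.095)^3 + 1.4253/(1+0.095)^4 + 1.8340/(1+0.095)^5 + 53.9490/(1+0.095)^5 = 38.5990

£38.60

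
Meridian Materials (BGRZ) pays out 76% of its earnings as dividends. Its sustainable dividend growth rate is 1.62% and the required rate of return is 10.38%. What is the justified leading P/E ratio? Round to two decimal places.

Justified leading P/E = b/(r−g) = 0.76/(0.1038−0.0162) = 8.6758

8.68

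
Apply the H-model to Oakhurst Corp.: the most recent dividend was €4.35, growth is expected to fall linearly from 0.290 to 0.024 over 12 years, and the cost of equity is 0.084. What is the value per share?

H-model: P₀ = D₀[(1+g_L) + H(g_S−g_L)]/(r−g_L), with H = 12/2 = 6.
P₀ = 4.35 × [(1+0.024) + 6×(0.29−0.024)] / (0.084−0.024)
   = 4.35 × 2.6200 / 0.06 = 189.9500

€189.95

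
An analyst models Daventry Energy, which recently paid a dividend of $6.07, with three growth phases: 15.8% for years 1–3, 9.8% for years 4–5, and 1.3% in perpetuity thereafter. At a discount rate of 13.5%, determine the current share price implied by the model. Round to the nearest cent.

$81.32

Three-stage DDM. Project D₁…D_5; terminal Gordon value at t=5 with g = 0.013; discount at r = 0.135.
D_1 = 7.0291
D_2 = 8.1397
D_3 = 9.4257
D_4 = 10.3494
D_5 = 11.3637
TV_5 = 11.5114/(0.135−0.013) = 94.3558
P₀ = Σ Dₜ/(1+r)ᵗ + TV_5/(1+r)^5 = 81.3219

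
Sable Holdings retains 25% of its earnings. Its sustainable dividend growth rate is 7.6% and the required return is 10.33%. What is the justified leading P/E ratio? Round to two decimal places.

27.47

Payout ratio b = 1 − 0.25 = 0.75.
Justified leading P/E = b/(r−g) = 0.75/(0.1033−0.076) = 27.4725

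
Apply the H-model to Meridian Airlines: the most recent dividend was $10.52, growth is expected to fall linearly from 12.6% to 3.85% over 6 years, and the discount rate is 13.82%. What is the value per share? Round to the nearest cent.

H-model: P₀ = D₀[(1+g_L) + H(g_S−g_L)]/(r−g_L), with H = 6/2 = 3.
P₀ = 10.52 × [(1+0.0385) + 3×(0.126−0.0385)] / (0.1382−0.0385)
   = 10.52 × 1.3010 / 0.0997 = 137.2770

$137.28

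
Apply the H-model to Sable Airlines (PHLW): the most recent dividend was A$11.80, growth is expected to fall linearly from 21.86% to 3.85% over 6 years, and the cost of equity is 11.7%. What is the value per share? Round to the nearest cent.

H-model: P₀ = D₀[(1+g_L) + H(g_S−g_L)]/(r−g_L), with H = 6/2 = 3.
P₀ = 11.80 × [(1+0.0385) + 3×(0.2186−0.0385)] / (0.117−0.0385)
   = 11.80 × 1.5788 / 0.0785 = 237.3228

A$237.32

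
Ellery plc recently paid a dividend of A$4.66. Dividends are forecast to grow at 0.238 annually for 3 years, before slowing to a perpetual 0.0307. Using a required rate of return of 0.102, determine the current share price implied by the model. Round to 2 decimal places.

Two-stage DDM. Project D₁…D_3 at 0.238, terminal growth 0.0307, discount at r = 0.102.
D_1 = 5.7691
D_2 = 7.1421
D_3 = 8.8419
Terminal value at t=3: TV = D_4/(r−g) = 9.1134/(0.102−0.0307) = 127.8176
P₀ = 5.7691/(1+0.102)^1 + 7.1421/(1+0.102)^2 + 8.8419/(1+0.102)^3 + 127.8176/(1+0.102)^3 = 113.2326

A$113.23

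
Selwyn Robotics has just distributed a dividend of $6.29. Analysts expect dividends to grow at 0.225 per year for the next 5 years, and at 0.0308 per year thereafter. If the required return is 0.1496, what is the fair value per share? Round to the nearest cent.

$113.19

Two-stage DDM. Project D₁…D_5 at 0.225, terminal growth 0.0308, discount at r = 0.1496.
D_1 = 7.7053
D_2 = 9.4389
D_3 = 11.5627
D_4 = 14.1643
D_5 = 17.3513
Terminal value at t=5: TV = D_6/(r−g) = 17.8857/(0.1496−0.0308) = 150.5529
P₀ = 7.7053/(1+0.1496)^1 + 9.4389/(1+0.1496)^2 + 11.5627/(1+0.1496)^3 + 14.1643/(1+0.1496)^4 + 17.3513/(1+0.1496)^5 + 150.5529/(1+0.1496)^5 = 113.1884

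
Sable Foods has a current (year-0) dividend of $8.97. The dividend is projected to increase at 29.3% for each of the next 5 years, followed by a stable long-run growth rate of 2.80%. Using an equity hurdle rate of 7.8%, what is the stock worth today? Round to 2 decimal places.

$537.82

Two-stage DDM. Project D₁…D_5 at 0.293, terminal growth 0.028, discount at r = 0.078.
D_1 = 11.5982
D_2 = 14.9965
D_3 = 19.3905
D_4 = 25.0719
D_5 = 32.4179
Terminal value at t=5: TV = D_6/(r−g) = 33.3256/(0.078−0.028) = 666.5123
P₀ = 11.5982/(1+0.078)^1 + 14.9965/(1+0.078)^2 + 19.3905/(1+0.078)^3 + 25.0719/(1+0.078)^4 + 32.4179/(1+0.078)^5 + 666.5123/(1+0.078)^5 = 537.8173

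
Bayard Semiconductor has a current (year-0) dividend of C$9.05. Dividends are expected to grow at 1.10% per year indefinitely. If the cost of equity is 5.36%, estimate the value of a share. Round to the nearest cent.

Gordon growth model: P₀ = D₁/(r − g). D₁ = 9.05 × (1 + 0.011) = 9.1495.
P₀ = 9.1495 / (0.0536 − 0.011) = 9.1495 / 0.0426 = 214.7782

C$214.78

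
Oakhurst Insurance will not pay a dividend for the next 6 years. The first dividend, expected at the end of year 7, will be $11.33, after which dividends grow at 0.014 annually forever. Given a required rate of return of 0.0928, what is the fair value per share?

$84.42

Deferred-dividend DDM. At t=6 the remaining stream is a growing perpetuity with first payment D_7 = 11.33.
V_6 = D_7/(r−g) = 11.33/(0.0928−0.014) = 143.7817
P₀ = V_6/(1+r)^6 = 143.7817/(1+0.0928)^6 = 84.4228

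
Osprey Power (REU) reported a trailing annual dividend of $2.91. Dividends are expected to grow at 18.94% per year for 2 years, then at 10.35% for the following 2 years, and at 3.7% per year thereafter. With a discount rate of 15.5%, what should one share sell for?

$36.60

Three-stage DDM. Project D₁…D_4; terminal Gordon value at t=4 with g = 0.037; discount at r = 0.155.
D_1 = 3.4612
D_2 = 4.1167
D_3 = 4.5428
D_4 = 5.0130
TV_4 = 5.1984/(0.155−0.037) = 44.0545
P₀ = Σ Dₜ/(1+r)ᵗ + TV_4/(1+r)^4 = 36.6027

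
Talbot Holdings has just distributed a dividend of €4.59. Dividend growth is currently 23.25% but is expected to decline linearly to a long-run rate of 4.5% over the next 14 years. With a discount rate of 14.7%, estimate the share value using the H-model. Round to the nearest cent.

€106.09

H-model: P₀ = D₀[(1+g_L) + H(g_S−g_L)]/(r−g_L), with H = 14/2 = 7.
P₀ = 4.59 × [(1+0.045) + 7×(0.2325−0.045)] / (0.147−0.045)
   = 4.59 × 2.3575 / 0.102 = 106.0875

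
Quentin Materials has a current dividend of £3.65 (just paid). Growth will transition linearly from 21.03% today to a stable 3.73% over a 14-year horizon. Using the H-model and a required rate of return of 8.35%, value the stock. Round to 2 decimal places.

H-model: P₀ = D₀[(1+g_L) + H(g_S−g_L)]/(r−g_L), with H = 14/2 = 7.
P₀ = 3.65 × [(1+0.0373) + 7×(0.2103−0.0373)] / (0.0835−0.0373)
   = 3.65 × 2.2483 / 0.0462 = 177.6254

£177.63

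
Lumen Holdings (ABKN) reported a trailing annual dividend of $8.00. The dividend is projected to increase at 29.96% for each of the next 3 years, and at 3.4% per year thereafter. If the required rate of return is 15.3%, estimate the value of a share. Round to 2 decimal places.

$130.18

Two-stage DDM. Project D₁…D_3 at 0.2996, terminal growth 0.034, discount at r = 0.153.
D_1 = 10.3968
D_2 = 13.5117
D_3 = 17.5598
Terminal value at t=3: TV = D_4/(r−g) = 18.1568/(0.153−0.034) = 152.5783
P₀ = 10.3968/(1+0.153)^1 + 13.5117/(1+0.153)^2 + 17.5598/(1+0.153)^3 + 152.5783/(1+0.153)^3 = 130.1784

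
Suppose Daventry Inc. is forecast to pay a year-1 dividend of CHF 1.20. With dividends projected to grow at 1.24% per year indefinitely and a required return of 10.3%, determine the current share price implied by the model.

CHF 13.25

Gordon growth model: P₀ = D₁/(r − g), with D₁ = 1.20 given directly.
P₀ = 1.2000 / (0.103 − 0.0124) = 1.2000 / 0.0906 = 13.2450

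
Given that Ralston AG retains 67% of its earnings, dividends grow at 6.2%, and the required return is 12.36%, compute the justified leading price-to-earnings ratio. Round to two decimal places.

5.36

Payout ratio b = 1 − 0.67 = 0.33.
Justified leading P/E = b/(r−g) = 0.33/(0.1236−0.062) = 5.3571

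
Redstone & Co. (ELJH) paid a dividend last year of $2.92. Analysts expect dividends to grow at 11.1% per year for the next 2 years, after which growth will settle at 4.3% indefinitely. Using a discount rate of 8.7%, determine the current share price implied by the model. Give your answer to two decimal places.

$78.34

Two-stage DDM. Project D₁…D_2 at 0.111, terminal growth 0.043, discount at r = 0.087.
D_1 = 3.2441
D_2 = 3.6042
Terminal value at t=2: TV = D_3/(r−g) = 3.7592/(0.087−0.043) = 85.4363
P₀ = 3.2441/(1+0.087)^1 + 3.6042/(1+0.087)^2 + 85.4363/(1+0.087)^2 = 78.3424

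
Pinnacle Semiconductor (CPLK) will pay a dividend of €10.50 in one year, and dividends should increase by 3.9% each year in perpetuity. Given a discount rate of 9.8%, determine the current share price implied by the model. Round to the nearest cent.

€177.97

Gordon growth model: P₀ = D₁/(r − g), with D₁ = 10.50 given directly.
P₀ = 10.5000 / (0.098 − 0.039) = 10.5000 / 0.059 = 177.9661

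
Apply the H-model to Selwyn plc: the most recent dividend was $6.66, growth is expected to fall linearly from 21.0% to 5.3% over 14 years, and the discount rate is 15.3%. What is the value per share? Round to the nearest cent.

$143.32

H-model: P₀ = D₀[(1+g_L) + H(g_S−g_L)]/(r−g_L), with H = 14/2 = 7.
P₀ = 6.66 × [(1+0.053) + 7×(0.21−0.053)] / (0.153−0.053)
   = 6.66 × 2.1520 / 0.1 = 143.3232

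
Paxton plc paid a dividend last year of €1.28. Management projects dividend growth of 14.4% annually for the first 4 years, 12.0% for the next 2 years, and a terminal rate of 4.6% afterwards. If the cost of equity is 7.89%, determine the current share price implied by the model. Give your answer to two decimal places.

Three-stage DDM. Project D₁…D_6; terminal Gordon value at t=6 with g = 0.046; discount at r = 0.0789.
D_1 = 1.4643
D_2 = 1.6752
D_3 = 1.9164
D_4 = 2.1924
D_5 = 2.4555
D_6 = 2.7501
TV_6 = 2.8766/(0.0789−0.046) = 87.4351
P₀ = Σ Dₜ/(1+r)ᵗ + TV_6/(1+r)^6 = 64.8006

€64.80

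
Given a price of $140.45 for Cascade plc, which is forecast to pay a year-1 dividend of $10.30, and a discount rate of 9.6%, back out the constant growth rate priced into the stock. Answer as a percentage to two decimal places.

From P₀ = D₁/(r − g), the implied growth is g = r − D₁/P₀.
g = 0.096 − 10.30/140.45 = 0.096 − 0.07334 = 0.02266

2.27%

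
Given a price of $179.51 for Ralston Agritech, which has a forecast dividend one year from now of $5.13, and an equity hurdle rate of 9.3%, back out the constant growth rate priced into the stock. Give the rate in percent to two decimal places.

6.44%

From P₀ = D₁/(r − g), the implied growth is g = r − D₁/P₀.
g = 0.093 − 5.13/179.51 = 0.093 − 0.02858 = 0.06442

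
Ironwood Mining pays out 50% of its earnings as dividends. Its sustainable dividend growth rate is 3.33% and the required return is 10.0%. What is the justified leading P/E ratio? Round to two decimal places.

7.50

Justified leading P/E = b/(r−g) = 0.50/(0.1−0.0333) = 7.4963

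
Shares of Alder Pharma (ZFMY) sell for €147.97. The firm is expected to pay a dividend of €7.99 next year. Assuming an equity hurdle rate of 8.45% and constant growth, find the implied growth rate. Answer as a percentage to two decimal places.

From P₀ = D₁/(r − g), the implied growth is g = r − D₁/P₀.
g = 0.0845 − 7.99/147.97 = 0.0845 − 0.05400 = 0.03050

3.05%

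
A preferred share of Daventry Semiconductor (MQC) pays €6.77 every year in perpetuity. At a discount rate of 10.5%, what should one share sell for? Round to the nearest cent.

€64.48

Zero-growth DDM (perpetuity): P₀ = D/r = 6.77 / 0.105 = 64.4762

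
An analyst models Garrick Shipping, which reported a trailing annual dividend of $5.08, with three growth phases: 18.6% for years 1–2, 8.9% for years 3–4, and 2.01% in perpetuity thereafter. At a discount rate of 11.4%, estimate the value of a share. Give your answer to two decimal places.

$82.07

Three-stage DDM. Project D₁…D_4; terminal Gordon value at t=4 with g = 0.0201; discount at r = 0.114.
D_1 = 6.0249
D_2 = 7.1455
D_3 = 7.7815
D_4 = 8.4740
TV_4 = 8.6443/(0.114−0.0201) = 92.0589
P₀ = Σ Dₜ/(1+r)ᵗ + TV_4/(1+r)^4 = 82.0730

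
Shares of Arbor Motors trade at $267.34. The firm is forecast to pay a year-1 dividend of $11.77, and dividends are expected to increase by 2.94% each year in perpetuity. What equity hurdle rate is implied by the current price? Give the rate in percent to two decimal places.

7.34%

Rearranging the constant-growth DDM: r = D₁/P₀ + g.
r = 11.7700 / 267.34 + 0.0294 = 0.04403 + 0.0294 = 0.07343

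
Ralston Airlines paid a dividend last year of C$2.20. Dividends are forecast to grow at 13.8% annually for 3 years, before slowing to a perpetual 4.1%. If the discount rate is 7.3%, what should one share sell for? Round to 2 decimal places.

Two-stage DDM. Project D₁…D_3 at 0.138, terminal growth 0.041, discount at r = 0.073.
D_1 = 2.5036
D_2 = 2.8491
D_3 = 3.2423
Terminal value at t=3: TV = D_4/(r−g) = 3.3752/(0.073−0.041) = 105.4752
P₀ = 2.5036/(1+0.073)^1 + 2.8491/(1+0.073)^2 + 3.2423/(1+0.073)^3 + 105.4752/(1+0.073)^3 = 92.8114

C$92.81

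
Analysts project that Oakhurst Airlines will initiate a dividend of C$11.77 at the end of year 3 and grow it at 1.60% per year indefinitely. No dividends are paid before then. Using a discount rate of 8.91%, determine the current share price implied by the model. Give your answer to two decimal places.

Deferred-dividend DDM. At t=2 the remaining stream is a growing perpetuity with first payment D_3 = 11.77.
V_2 = D_3/(r−g) = 11.77/(0.0891−0.016) = 161.0123
P₀ = V_2/(1+r)^2 = 161.0123/(1+0.0891)^2 = 135.7449

C$135.74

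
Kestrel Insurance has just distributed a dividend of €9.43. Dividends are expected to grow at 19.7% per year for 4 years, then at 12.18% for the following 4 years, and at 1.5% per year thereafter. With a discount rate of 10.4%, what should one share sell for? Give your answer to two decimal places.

Three-stage DDM. Project D₁…D_8; terminal Gordon value at t=8 with g = 0.015; discount at r = 0.104.
D_1 = 11.2877
D_2 = 13.5114
D_3 = 16.1731
D_4 = 19.3592
D_5 = 21.7172
D_6 = 24.3623
D_7 = 27.3297
D_8 = 30.6584
TV_8 = 31.1183/(0.104−0.015) = 349.6440
P₀ = Σ Dₜ/(1+r)ᵗ + TV_8/(1+r)^8 = 259.0682

€259.07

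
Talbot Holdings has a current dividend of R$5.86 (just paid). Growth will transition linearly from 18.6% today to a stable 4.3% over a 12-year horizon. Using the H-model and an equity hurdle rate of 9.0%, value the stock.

R$237.02

H-model: P₀ = D₀[(1+g_L) + H(g_S−g_L)]/(r−g_L), with H = 12/2 = 6.
P₀ = 5.86 × [(1+0.043) + 6×(0.186−0.043)] / (0.09−0.043)
   = 5.86 × 1.9010 / 0.047 = 237.0183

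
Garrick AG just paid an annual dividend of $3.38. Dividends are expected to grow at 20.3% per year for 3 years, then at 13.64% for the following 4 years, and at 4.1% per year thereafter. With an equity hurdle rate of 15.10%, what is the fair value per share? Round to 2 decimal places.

Three-stage DDM. Project D₁…D_7; terminal Gordon value at t=7 with g = 0.041; discount at r = 0.151.
D_1 = 4.0661
D_2 = 4.8916
D_3 = 5.8846
D_4 = 6.6872
D_5 = 7.5993
D_6 = 8.6359
D_7 = 9.8138
TV_7 = 10.2162/(0.151−0.041) = 92.8745
P₀ = Σ Dₜ/(1+r)ᵗ + TV_7/(1+r)^7 = 60.7404

$60.74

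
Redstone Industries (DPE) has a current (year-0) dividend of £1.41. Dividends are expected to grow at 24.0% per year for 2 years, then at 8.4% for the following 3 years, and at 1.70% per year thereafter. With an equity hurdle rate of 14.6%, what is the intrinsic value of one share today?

Three-stage DDM. Project D₁…D_5; terminal Gordon value at t=5 with g = 0.017; discount at r = 0.146.
D_1 = 1.7484
D_2 = 2.1680
D_3 = 2.3501
D_4 = 2.5475
D_5 = 2.7615
TV_5 = 2.8085/(0.146−0.017) = 21.7712
P₀ = Σ Dₜ/(1+r)ᵗ + TV_5/(1+r)^5 = 18.6264

£18.63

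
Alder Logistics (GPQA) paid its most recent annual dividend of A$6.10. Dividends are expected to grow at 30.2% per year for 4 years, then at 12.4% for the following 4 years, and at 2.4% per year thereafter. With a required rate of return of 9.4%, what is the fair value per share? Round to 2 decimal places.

A$290.30

Three-stage DDM. Project D₁…D_8; terminal Gordon value at t=8 with g = 0.024; discount at r = 0.094.
D_1 = 7.9422
D_2 = 10.3407
D_3 = 13.4636
D_4 = 17.5297
D_5 = 19.7034
D_6 = 22.1466
D_7 = 24.8927
D_8 = 27.9794
TV_8 = 28.6509/(0.094−0.024) = 409.2992
P₀ = Σ Dₜ/(1+r)ᵗ + TV_8/(1+r)^8 = 290.3024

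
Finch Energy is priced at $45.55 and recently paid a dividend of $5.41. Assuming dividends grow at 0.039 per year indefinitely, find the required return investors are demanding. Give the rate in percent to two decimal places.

Rearranging the constant-growth DDM: r = D₁/P₀ + g.
D₁ = 5.41 × (1 + 0.039) = 5.6210.
r = 5.6210 / 45.55 + 0.039 = 0.12340 + 0.039 = 0.16240

16.24%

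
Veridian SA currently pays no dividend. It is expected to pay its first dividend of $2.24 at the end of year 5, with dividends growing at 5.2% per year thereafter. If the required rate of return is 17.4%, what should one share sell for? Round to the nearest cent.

Deferred-dividend DDM. At t=4 the remaining stream is a growing perpetuity with first payment D_5 = 2.24.
V_4 = D_5/(r−g) = 2.24/(0.174−0.052) = 18.3607
P₀ = V_4/(1+r)^4 = 18.3607/(1+0.174)^4 = 9.6653

$9.67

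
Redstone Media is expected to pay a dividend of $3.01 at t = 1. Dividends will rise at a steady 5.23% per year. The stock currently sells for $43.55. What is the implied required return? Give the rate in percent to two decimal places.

12.14%

Rearranging the constant-growth DDM: r = D₁/P₀ + g.
r = 3.0100 / 43.55 + 0.0523 = 0.06912 + 0.0523 = 0.12142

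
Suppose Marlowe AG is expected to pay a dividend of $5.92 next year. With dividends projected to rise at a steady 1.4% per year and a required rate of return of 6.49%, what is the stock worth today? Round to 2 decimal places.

Gordon growth model: P₀ = D₁/(r − g), with D₁ = 5.92 given directly.
P₀ = 5.9200 / (0.0649 − 0.014) = 5.9200 / 0.0509 = 116.3065

$116.31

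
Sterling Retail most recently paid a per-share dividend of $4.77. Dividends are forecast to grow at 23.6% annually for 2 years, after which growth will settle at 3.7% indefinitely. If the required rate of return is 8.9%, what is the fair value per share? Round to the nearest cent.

Two-stage DDM. Project D₁…D_2 at 0.236, terminal growth 0.037, discount at r = 0.089.
D_1 = 5.8957
D_2 = 7.2871
Terminal value at t=2: TV = D_3/(r−g) = 7.5567/(0.089−0.037) = 145.3218
P₀ = 5.8957/(1+0.089)^1 + 7.2871/(1+0.089)^2 + 145.3218/(1+0.089)^2 = 134.0977

$134.10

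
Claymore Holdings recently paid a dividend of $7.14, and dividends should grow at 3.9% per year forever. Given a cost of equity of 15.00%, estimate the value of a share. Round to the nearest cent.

Gordon growth model: P₀ = D₁/(r − g). D₁ = 7.14 × (1 + 0.039) = 7.4185.
P₀ = 7.4185 / (0.15 − 0.039) = 7.4185 / 0.111 = 66.8330

$66.83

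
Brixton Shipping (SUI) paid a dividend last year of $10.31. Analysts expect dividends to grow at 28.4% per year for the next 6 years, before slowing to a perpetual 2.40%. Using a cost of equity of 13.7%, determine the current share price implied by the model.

Two-stage DDM. Project D₁…D_6 at 0.284, terminal growth 0.024, discount at r = 0.137.
D_1 = 13.2380
D_2 = 16.9976
D_3 = 21.8250
D_4 = 28.0233
D_5 = 35.9819
D_6 = 46.2007
Terminal value at t=6: TV = D_7/(r−g) = 47.3095/(0.137−0.024) = 418.6685
P₀ = 13.2380/(1+0.137)^1 + 16.9976/(1+0.137)^2 + 21.8250/(1+0.137)^3 + 28.0233/(1+0.137)^4 + 35.9819/(1+0.137)^5 + 46.2007/(1+0.137)^6 + 418.6685/(1+0.137)^6 = 290.5061

$290.51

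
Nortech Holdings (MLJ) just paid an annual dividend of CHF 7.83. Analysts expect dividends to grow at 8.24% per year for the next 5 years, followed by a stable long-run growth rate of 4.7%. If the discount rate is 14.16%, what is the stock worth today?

CHF 99.87

Two-stage DDM. Project D₁…D_5 at 0.0824, terminal growth 0.047, discount at r = 0.1416.
D_1 = 8.4752
D_2 = 9.1735
D_3 = 9.9294
D_4 = 10.7476
D_5 = 11.6332
Terminal value at t=5: TV = D_6/(r−g) = 12.1800/(0.1416−0.047) = 128.7527
P₀ = 8.4752/(1+0.1416)^1 + 9.1735/(1+0.1416)^2 + 9.9294/(1+0.1416)^3 + 10.7476/(1+0.1416)^4 + 11.6332/(1+0.1416)^5 + 128.7527/(1+0.1416)^5 = 99.8673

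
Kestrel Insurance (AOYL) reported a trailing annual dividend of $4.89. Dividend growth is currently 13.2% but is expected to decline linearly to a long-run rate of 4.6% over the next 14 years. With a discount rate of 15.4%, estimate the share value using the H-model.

H-model: P₀ = D₀[(1+g_L) + H(g_S−g_L)]/(r−g_L), with H = 14/2 = 7.
P₀ = 4.89 × [(1+0.046) + 7×(0.132−0.046)] / (0.154−0.046)
   = 4.89 × 1.6480 / 0.108 = 74.6178

$74.62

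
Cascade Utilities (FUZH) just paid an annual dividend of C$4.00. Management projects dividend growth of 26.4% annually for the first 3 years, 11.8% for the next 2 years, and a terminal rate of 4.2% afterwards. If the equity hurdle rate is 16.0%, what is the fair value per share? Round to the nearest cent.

C$66.53

Three-stage DDM. Project D₁…D_5; terminal Gordon value at t=5 with g = 0.042; discount at r = 0.16.
D_1 = 5.0560
D_2 = 6.3908
D_3 = 8.0780
D_4 = 9.0311
D_5 = 10.0968
TV_5 = 10.5209/(0.16−0.042) = 89.1601
P₀ = Σ Dₜ/(1+r)ᵗ + TV_5/(1+r)^5 = 66.5286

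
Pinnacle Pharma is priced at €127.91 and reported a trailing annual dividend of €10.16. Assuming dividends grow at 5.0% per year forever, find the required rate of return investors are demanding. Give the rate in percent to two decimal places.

13.34%

Rearranging the constant-growth DDM: r = D₁/P₀ + g.
D₁ = 10.16 × (1 + 0.05) = 10.6680.
r = 10.6680 / 127.91 + 0.05 = 0.08340 + 0.05 = 0.13340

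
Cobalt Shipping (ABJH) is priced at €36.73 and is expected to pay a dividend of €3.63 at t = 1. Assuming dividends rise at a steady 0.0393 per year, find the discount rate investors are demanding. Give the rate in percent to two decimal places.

Rearranging the constant-growth DDM: r = D₁/P₀ + g.
r = 3.6300 / 36.73 + 0.0393 = 0.09883 + 0.0393 = 0.13813

13.81%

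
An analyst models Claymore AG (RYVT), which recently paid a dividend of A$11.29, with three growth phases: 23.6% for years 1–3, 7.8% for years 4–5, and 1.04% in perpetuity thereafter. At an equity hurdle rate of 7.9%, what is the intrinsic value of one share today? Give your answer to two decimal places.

Three-stage DDM. Project D₁…D_5; terminal Gordon value at t=5 with g = 0.0104; discount at r = 0.079.
D_1 = 13.9544
D_2 = 17.2477
D_3 = 21.3181
D_4 = 22.9810
D_5 = 24.7735
TV_5 = 25.0311/(0.079−0.0104) = 364.8851
P₀ = Σ Dₜ/(1+r)ᵗ + TV_5/(1+r)^5 = 328.0980

A$328.10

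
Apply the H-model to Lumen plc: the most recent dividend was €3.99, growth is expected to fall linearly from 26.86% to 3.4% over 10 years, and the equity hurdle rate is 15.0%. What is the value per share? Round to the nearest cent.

€75.91

H-model: P₀ = D₀[(1+g_L) + H(g_S−g_L)]/(r−g_L), with H = 10/2 = 5.
P₀ = 3.99 × [(1+0.034) + 5×(0.2686−0.034)] / (0.15−0.034)
   = 3.99 × 2.2070 / 0.116 = 75.9132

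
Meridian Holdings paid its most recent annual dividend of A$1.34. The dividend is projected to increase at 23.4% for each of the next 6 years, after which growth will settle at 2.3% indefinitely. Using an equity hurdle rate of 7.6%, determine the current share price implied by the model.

A$72.19

Two-stage DDM. Project D₁…D_6 at 0.234, terminal growth 0.023, discount at r = 0.076.
D_1 = 1.6536
D_2 = 2.0405
D_3 = 2.5180
D_4 = 3.1072
D_5 = 3.8343
D_6 = 4.7315
Terminal value at t=6: TV = D_7/(r−g) = 4.8403/(0.076−0.023) = 91.3262
P₀ = 1.6536/(1+0.076)^1 + 2.0405/(1+0.076)^2 + 2.5180/(1+0.076)^3 + 3.1072/(1+0.076)^4 + 3.8343/(1+0.076)^5 + 4.7315/(1+0.076)^6 + 91.3262/(1+0.076)^6 = 72.1922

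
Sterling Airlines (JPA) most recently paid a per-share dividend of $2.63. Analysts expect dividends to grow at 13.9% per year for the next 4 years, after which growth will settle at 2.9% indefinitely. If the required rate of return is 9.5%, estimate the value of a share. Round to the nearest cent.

$59.62

Two-stage DDM. Project D₁…D_4 at 0.139, terminal growth 0.029, discount at r = 0.095.
D_1 = 2.9956
D_2 = 3.4120
D_3 = 3.8862
D_4 = 4.4264
Terminal value at t=4: TV = D_5/(r−g) = 4.5548/(0.095−0.029) = 69.0116
P₀ = 2.9956/(1+0.095)^1 + 3.4120/(1+0.095)^2 + 3.8862/(1+0.095)^3 + 4.4264/(1+0.095)^4 + 69.0116/(1+0.095)^4 = 59.6228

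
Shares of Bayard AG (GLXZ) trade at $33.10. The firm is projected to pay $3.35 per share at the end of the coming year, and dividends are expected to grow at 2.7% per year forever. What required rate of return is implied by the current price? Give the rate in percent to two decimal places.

Rearranging the constant-growth DDM: r = D₁/P₀ + g.
r = 3.3500 / 33.10 + 0.027 = 0.10121 + 0.027 = 0.12821

12.82%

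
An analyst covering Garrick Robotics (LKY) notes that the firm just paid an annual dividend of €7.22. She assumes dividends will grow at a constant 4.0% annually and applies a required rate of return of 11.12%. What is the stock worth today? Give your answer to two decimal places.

€105.46

Gordon growth model: P₀ = D₁/(r − g). D₁ = 7.22 × (1 + 0.04) = 7.5088.
P₀ = 7.5088 / (0.1112 − 0.04) = 7.5088 / 0.0712 = 105.4607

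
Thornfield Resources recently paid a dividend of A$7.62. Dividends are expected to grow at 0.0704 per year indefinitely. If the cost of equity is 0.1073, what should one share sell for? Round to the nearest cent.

A$221.04

Gordon growth model: P₀ = D₁/(r − g). D₁ = 7.62 × (1 + 0.0704) = 8.1564.
P₀ = 8.1564 / (0.1073 − 0.0704) = 8.1564 / 0.0369 = 221.0420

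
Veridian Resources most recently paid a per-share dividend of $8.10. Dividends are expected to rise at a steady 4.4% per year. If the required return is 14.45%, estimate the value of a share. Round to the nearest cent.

$84.14

Gordon growth model: P₀ = D₁/(r − g). D₁ = 8.10 × (1 + 0.044) = 8.4564.
P₀ = 8.4564 / (0.1445 − 0.044) = 8.4564 / 0.1005 = 84.1433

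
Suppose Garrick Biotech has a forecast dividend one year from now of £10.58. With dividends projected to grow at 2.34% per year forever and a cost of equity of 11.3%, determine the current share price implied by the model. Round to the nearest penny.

Gordon growth model: P₀ = D₁/(r − g), with D₁ = 10.58 given directly.
P₀ = 10.5800 / (0.113 − 0.0234) = 10.5800 / 0.0896 = 118.0804

£118.08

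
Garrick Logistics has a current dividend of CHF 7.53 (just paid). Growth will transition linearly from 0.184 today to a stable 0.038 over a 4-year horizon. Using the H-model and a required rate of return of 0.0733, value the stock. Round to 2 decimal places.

CHF 283.71

H-model: P₀ = D₀[(1+g_L) + H(g_S−g_L)]/(r−g_L), with H = 4/2 = 2.
P₀ = 7.53 × [(1+0.038) + 2×(0.184−0.038)] / (0.0733−0.038)
   = 7.53 × 1.3300 / 0.0353 = 283.7082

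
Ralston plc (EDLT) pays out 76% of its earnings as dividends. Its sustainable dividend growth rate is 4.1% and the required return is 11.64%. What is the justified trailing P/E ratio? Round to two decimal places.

Justified trailing P/E = b(1+g)/(r−g) = 0.76×(1+0.041)/(0.1164−0.041) = 10.4928

10.49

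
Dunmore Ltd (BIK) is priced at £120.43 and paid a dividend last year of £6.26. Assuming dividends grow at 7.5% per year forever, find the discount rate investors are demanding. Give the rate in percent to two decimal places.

Rearranging the constant-growth DDM: r = D₁/P₀ + g.
D₁ = 6.26 × (1 + 0.075) = 6.7295.
r = 6.7295 / 120.43 + 0.075 = 0.05588 + 0.075 = 0.13088

13.09%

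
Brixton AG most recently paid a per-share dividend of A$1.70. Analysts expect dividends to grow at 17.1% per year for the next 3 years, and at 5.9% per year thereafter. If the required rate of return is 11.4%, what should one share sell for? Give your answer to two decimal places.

Two-stage DDM. Project D₁…D_3 at 0.171, terminal growth 0.059, discount at r = 0.114.
D_1 = 1.9907
D_2 = 2.3311
D_3 = 2.7297
Terminal value at t=3: TV = D_4/(r−g) = 2.8908/(0.114−0.059) = 52.5597
P₀ = 1.9907/(1+0.114)^1 + 2.3311/(1+0.114)^2 + 2.7297/(1+0.114)^3 + 52.5597/(1+0.114)^3 = 43.6586

A$43.66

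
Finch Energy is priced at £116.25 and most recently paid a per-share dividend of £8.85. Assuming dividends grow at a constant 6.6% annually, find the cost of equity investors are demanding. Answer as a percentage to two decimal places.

14.72%

Rearranging the constant-growth DDM: r = D₁/P₀ + g.
D₁ = 8.85 × (1 + 0.066) = 9.4341.
r = 9.4341 / 116.25 + 0.066 = 0.08115 + 0.066 = 0.14715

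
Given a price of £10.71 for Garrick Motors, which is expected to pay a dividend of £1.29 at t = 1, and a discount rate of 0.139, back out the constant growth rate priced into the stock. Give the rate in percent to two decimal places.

From P₀ = D₁/(r − g), the implied growth is g = r − D₁/P₀.
g = 0.139 − 1.29/10.71 = 0.139 − 0.12045 = 0.01855

1.86%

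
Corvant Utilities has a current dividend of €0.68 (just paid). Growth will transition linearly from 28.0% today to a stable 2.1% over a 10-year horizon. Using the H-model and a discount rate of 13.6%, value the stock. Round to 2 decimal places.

H-model: P₀ = D₀[(1+g_L) + H(g_S−g_L)]/(r−g_L), with H = 10/2 = 5.
P₀ = 0.68 × [(1+0.021) + 5×(0.28−0.021)] / (0.136−0.021)
   = 0.68 × 2.3160 / 0.115 = 13.6946

€13.69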